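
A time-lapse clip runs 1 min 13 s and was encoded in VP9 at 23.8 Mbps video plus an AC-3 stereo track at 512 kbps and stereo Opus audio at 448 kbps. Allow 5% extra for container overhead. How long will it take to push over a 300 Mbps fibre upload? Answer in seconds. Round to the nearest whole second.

1 min 13 s = 73 s
Audio total: 512 + 448 = 960 kbps = 0.960 Mbps.
Total bitrate: 24.760 Mbps.
File: 24.760 Mbps × 73 s = 1807.5 Mb.
With 5% container overhead: ×1.05. → 1897.9 Mb.
At 300 Mbps: 1897.9 / 300 = 6.3 s ≈ 6.33 seconds.

6 seconds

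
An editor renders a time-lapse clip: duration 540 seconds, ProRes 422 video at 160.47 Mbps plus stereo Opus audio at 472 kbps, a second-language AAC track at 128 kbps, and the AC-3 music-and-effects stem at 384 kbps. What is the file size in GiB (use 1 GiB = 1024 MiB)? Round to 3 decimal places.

10.150 GiB

Audio total: 472 + 128 + 384 = 984 kbps = 0.984 Mbps.
Total bitrate: 160.47 + 0.984 = 161.454 Mbps.
Stream data: 161.454 Mbps × 540 s = 87185.2 Mb.
87,185 Mb = 10,898,145,000 bytes ÷ 1,073,741,824 = 10.15 GiB.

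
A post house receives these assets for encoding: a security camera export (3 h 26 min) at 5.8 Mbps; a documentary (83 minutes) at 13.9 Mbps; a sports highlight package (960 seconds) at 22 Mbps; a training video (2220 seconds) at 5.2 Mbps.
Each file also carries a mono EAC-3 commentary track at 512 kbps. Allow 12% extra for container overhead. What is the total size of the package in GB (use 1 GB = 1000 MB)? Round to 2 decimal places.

Audio: 512 kbps = 0.512 Mbps.
security camera export: 6.312 Mbps × 12360 s × 1.12 = 87378.3 Mb
documentary: 14.412 Mbps × 4980 s × 1.12 = 80384.4 Mb
sports highlight package: 22.512 Mbps × 960 s × 1.12 = 24204.9 Mb
training video: 5.712 Mbps × 2220 s × 1.12 = 14202.3 Mb
Total: 206169.9 Mb = 25771.2 MB.
= 25.77 GB.

25.77 GB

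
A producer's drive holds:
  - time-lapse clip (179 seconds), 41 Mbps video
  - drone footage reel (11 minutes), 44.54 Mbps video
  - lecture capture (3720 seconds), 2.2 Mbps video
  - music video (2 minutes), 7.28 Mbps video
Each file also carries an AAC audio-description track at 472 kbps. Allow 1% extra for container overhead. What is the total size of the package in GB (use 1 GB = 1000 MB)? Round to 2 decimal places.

Audio: 472 kbps = 0.472 Mbps.
time-lapse clip: 41.472 Mbps × 179 s × 1.01 = 7497.7 Mb
drone footage reel: 45.012 Mbps × 660 s × 1.01 = 30005.0 Mb
lecture capture: 2.672 Mbps × 3720 s × 1.01 = 10039.2 Mb
music video: 7.752 Mbps × 120 s × 1.01 = 939.5 Mb
Total: 48481.5 Mb = 6060.2 MB.
= 6.060 GB.

6.06 GB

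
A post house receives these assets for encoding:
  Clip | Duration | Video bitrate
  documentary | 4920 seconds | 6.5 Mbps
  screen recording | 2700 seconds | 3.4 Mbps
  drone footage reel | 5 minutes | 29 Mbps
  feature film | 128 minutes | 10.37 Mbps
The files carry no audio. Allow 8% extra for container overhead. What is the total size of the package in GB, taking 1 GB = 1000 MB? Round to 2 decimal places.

documentary: 6.500 Mbps × 4920 s × 1.08 = 34538.4 Mb
screen recording: 3.400 Mbps × 2700 s × 1.08 = 9914.4 Mb
drone footage reel: 29.000 Mbps × 300 s × 1.08 = 9396.0 Mb
feature film: 10.370 Mbps × 7680 s × 1.08 = 86012.9 Mb
Total: 139861.7 Mb = 17482.7 MB.
= 17.48 GB.

17.48 GB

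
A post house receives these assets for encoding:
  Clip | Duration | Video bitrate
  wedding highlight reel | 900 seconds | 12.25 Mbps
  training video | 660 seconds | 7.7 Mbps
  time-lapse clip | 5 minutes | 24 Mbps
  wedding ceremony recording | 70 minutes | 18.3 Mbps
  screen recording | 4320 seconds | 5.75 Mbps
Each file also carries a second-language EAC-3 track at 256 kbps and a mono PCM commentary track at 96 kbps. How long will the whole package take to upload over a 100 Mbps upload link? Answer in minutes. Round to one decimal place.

Audio total: 256 + 96 = 352 kbps = 0.352 Mbps.
wedding highlight reel: 12.602 Mbps × 900 s = 11341.8 Mb
training video: 8.052 Mbps × 660 s = 5314.3 Mb
time-lapse clip: 24.352 Mbps × 300 s = 7305.6 Mb
wedding ceremony recording: 18.652 Mbps × 4200 s = 78338.4 Mb
screen recording: 6.102 Mbps × 4320 s = 26360.6 Mb
Total: 128660.8 Mb = 16082.6 MB.
At 100 Mbps: 128660.8 / 100 = 1287 s ≈ 21.4 minutes.

21.4 minutes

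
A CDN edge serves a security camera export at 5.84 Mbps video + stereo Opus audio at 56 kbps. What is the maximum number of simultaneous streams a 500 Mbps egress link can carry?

84

Audio: 56 kbps = 0.056 Mbps.
Per-viewer media rate: 5.896 Mbps.
500 Mbps = 500.0 Mbps; 500.0 / 5.896 = 84.80 → 84 viewers.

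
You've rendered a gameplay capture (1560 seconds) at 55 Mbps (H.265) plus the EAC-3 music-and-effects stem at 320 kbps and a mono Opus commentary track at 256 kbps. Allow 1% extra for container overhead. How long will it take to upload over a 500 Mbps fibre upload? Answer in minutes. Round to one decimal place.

Audio total: 320 + 256 = 576 kbps = 0.576 Mbps.
Total bitrate: 55.576 Mbps.
File: 55.576 Mbps × 1560 s = 86698.6 Mb.
With 1% container overhead: ×1.01. → 87565.5 Mb.
At 500 Mbps: 87565.5 / 500 = 175.1 s ≈ 2.92 minutes.

2.9 minutes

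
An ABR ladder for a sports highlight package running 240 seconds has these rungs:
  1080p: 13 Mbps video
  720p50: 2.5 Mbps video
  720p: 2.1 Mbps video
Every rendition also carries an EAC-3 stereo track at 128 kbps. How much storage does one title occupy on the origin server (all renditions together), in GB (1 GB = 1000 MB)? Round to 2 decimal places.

0.54 GB

Audio: 128 kbps = 0.128 Mbps.
Sum of rendition bitrates: (13+0.128) + (2.5+0.128) + (2.1+0.128) = 17.984 Mbps.
× 240 s = 4,316 Mb = 539.5 MB = 0.5395 GB.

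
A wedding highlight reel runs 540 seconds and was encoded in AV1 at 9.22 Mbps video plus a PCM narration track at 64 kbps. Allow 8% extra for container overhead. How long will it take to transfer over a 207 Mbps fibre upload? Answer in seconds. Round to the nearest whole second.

26 seconds

Audio: 64 kbps = 0.064 Mbps.
Total bitrate: 9.284 Mbps.
File: 9.284 Mbps × 540 s = 5013.4 Mb.
With 8% container overhead: ×1.08. → 5414.4 Mb.
At 207 Mbps: 5414.4 / 207 = 26.2 s ≈ 26.2 seconds.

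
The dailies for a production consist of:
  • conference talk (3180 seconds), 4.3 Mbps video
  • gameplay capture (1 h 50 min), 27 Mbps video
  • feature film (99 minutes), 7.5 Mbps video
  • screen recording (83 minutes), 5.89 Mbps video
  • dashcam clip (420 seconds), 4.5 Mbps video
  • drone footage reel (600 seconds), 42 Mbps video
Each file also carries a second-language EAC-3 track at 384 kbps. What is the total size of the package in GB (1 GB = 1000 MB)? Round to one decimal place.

37.6 GB

Audio: 384 kbps = 0.384 Mbps.
conference talk: 4.684 Mbps × 3180 s = 14895.1 Mb
gameplay capture: 27.384 Mbps × 6600 s = 180734.4 Mb
feature film: 7.884 Mbps × 5940 s = 46831.0 Mb
screen recording: 6.274 Mbps × 4980 s = 31244.5 Mb
dashcam clip: 4.884 Mbps × 420 s = 2051.3 Mb
drone footage reel: 42.384 Mbps × 600 s = 25430.4 Mb
Total: 301186.7 Mb = 37648.3 MB.
= 37.65 GB.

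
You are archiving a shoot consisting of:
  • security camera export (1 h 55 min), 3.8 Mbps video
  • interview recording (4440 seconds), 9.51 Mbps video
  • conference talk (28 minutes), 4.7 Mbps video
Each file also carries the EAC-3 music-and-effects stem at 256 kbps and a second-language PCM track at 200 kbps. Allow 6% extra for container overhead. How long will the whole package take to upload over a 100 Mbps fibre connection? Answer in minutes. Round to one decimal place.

Audio total: 256 + 200 = 456 kbps = 0.456 Mbps.
security camera export: 4.256 Mbps × 6900 s × 1.06 = 31128.4 Mb
interview recording: 9.966 Mbps × 4440 s × 1.06 = 46904.0 Mb
conference talk: 5.156 Mbps × 1680 s × 1.06 = 9181.8 Mb
Total: 87214.2 Mb = 10901.8 MB.
At 100 Mbps: 87214.2 / 100 = 872 s ≈ 14.5 minutes.

14.5 minutes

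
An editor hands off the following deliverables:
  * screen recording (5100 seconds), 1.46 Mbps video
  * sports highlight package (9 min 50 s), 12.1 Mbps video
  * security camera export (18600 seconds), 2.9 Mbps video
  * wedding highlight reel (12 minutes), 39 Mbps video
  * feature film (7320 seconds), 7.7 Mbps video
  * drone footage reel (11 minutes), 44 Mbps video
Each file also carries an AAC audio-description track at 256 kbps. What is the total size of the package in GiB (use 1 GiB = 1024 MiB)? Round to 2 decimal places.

22.17 GiB

Audio: 256 kbps = 0.256 Mbps.
screen recording: 1.716 Mbps × 5100 s = 8751.6 Mb
sports highlight package: 12.356 Mbps × 590 s = 7290.0 Mb
security camera export: 3.156 Mbps × 18600 s = 58701.6 Mb
wedding highlight reel: 39.256 Mbps × 720 s = 28264.3 Mb
feature film: 7.956 Mbps × 7320 s = 58237.9 Mb
drone footage reel: 44.256 Mbps × 660 s = 29209.0 Mb
Total: 190454.4 Mb = 23806.8 MB.
= 22.17 GiB.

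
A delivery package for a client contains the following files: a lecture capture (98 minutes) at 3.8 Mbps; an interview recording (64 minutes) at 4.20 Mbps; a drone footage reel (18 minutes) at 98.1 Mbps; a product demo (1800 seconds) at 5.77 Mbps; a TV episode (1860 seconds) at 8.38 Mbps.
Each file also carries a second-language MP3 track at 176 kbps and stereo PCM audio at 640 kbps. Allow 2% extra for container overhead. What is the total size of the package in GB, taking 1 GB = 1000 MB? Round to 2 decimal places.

23.23 GB

Audio total: 176 + 640 = 816 kbps = 0.816 Mbps.
lecture capture: 4.616 Mbps × 5880 s × 1.02 = 27684.9 Mb
interview recording: 5.016 Mbps × 3840 s × 1.02 = 19646.7 Mb
drone footage reel: 98.916 Mbps × 1080 s × 1.02 = 108965.9 Mb
product demo: 6.586 Mbps × 1800 s × 1.02 = 12091.9 Mb
TV episode: 9.196 Mbps × 1860 s × 1.02 = 17446.7 Mb
Total: 185836.0 Mb = 23229.5 MB.
= 23.23 GB.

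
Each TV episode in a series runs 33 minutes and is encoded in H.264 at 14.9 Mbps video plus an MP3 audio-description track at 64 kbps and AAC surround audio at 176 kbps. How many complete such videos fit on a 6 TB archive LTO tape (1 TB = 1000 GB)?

33 min = 1980 s
Audio total: 64 + 176 = 240 kbps = 0.240 Mbps.
Total bitrate: 15.140 Mbps.
Per item: 15.140 Mbps × 1980 s = 29,977 Mb = 3,747 MB.
Capacity: 6 TB = 48,000,000 Mb; 1601.22 items → 1601 complete.

1601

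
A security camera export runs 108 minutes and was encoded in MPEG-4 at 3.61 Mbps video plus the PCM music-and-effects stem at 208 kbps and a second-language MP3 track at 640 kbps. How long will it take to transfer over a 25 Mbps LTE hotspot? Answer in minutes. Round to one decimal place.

108 min = 6480 s
Audio total: 208 + 640 = 848 kbps = 0.848 Mbps.
Total bitrate: 4.458 Mbps.
File: 4.458 Mbps × 6480 s = 28887.8 Mb.
At 25 Mbps: 28887.8 / 25 = 1155.5 s ≈ 19.3 minutes.

19.3 minutes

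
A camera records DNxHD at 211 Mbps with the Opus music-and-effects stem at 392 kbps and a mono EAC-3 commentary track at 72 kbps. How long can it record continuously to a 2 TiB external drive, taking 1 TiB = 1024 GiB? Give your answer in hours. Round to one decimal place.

23.1 hours

Audio total: 392 + 72 = 464 kbps = 0.464 Mbps.
Total bitrate: 211 + 0.464 = 211.464 Mbps.
Capacity: 2 TiB = 17,592,186 Mb.
Recording time: 17,592,186 / 211.464 = 83,192 s ≈ 23.1 hours.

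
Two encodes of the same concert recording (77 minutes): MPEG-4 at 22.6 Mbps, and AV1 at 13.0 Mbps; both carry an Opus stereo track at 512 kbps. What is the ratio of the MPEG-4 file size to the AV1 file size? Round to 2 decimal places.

1.71

77 min = 4620 s
Audio: 512 kbps = 0.512 Mbps.
MPEG-4: 23.112 Mbps × 4620 s = 106777.4 Mb = 13.347 GB.
AV1: 13.512 Mbps × 4620 s = 62425.4 Mb = 7.803 GB.
Ratio: 13.347 / 7.803 = 1.710.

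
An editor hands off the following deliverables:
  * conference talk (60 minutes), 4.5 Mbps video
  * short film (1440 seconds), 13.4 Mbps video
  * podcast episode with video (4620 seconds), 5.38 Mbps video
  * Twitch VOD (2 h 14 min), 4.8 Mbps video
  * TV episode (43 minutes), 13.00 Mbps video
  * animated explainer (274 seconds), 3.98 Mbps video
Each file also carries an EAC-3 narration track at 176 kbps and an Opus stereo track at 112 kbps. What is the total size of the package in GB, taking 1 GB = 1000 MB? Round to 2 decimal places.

17.44 GB

Audio total: 176 + 112 = 288 kbps = 0.288 Mbps.
conference talk: 4.788 Mbps × 3600 s = 17236.8 Mb
short film: 13.688 Mbps × 1440 s = 19710.7 Mb
podcast episode with video: 5.668 Mbps × 4620 s = 26186.2 Mb
Twitch VOD: 5.088 Mbps × 8040 s = 40907.5 Mb
TV episode: 13.288 Mbps × 2580 s = 34283.0 Mb
animated explainer: 4.268 Mbps × 274 s = 1169.4 Mb
Total: 139493.7 Mb = 17436.7 MB.
= 17.44 GB.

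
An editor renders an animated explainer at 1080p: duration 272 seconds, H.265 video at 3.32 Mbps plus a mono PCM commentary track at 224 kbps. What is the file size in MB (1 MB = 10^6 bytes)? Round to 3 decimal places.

120.496 MB

Audio: 224 kbps = 0.224 Mbps.
Total bitrate: 3.32 + 0.224 = 3.544 Mbps.
Stream data: 3.544 Mbps × 272 s = 964.0 Mb.
964.0 Mb ÷ 8 = 120.5 MB → 120.5 MB.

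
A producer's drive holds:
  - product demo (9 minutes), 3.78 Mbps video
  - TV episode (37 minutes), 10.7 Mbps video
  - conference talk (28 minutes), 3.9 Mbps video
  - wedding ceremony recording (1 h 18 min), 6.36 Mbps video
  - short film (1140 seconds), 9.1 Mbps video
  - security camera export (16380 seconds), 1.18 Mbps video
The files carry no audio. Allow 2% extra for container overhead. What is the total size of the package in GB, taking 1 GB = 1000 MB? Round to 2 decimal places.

11.71 GB

product demo: 3.780 Mbps × 540 s × 1.02 = 2082.0 Mb
TV episode: 10.700 Mbps × 2220 s × 1.02 = 24229.1 Mb
conference talk: 3.900 Mbps × 1680 s × 1.02 = 6683.0 Mb
wedding ceremony recording: 6.360 Mbps × 4680 s × 1.02 = 30360.1 Mb
short film: 9.100 Mbps × 1140 s × 1.02 = 10581.5 Mb
security camera export: 1.180 Mbps × 16380 s × 1.02 = 19715.0 Mb
Total: 93650.7 Mb = 11706.3 MB.
= 11.71 GB.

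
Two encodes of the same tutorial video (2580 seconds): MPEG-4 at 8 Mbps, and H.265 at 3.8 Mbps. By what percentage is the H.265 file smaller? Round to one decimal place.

MPEG-4: 8.000 Mbps × 2580 s = 20640.0 Mb = 2.403 GiB.
H.265: 3.800 Mbps × 2580 s = 9804.0 Mb = 1.141 GiB.
Reduction: (1 − 1.141/2.403) × 100 = 52.50%.

52.5%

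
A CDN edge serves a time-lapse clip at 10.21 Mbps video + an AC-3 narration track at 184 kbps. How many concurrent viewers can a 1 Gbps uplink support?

Audio: 184 kbps = 0.184 Mbps.
Per-viewer media rate: 10.394 Mbps.
1 Gbps = 1,000 Mbps; 1,000 / 10.394 = 96.21 → 96 viewers.

96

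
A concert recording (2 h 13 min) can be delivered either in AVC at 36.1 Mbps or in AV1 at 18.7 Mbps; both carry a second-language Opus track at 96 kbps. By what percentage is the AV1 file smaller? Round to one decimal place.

2 h 13 min = 133 min = 7980 s
Audio: 96 kbps = 0.096 Mbps.
AVC: 36.196 Mbps × 7980 s = 288844.1 Mb = 33.626 GiB.
AV1: 18.796 Mbps × 7980 s = 149992.1 Mb = 17.461 GiB.
Reduction: (1 − 17.461/33.626) × 100 = 48.07%.

48.1%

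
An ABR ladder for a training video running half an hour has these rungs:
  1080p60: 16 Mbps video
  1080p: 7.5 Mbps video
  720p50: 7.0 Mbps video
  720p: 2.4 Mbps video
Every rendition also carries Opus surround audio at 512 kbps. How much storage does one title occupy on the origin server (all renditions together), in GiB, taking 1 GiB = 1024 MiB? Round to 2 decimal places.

7.32 GiB

30 min = 1800 s
Audio: 512 kbps = 0.512 Mbps.
Sum of rendition bitrates: (16+0.512) + (7.5+0.512) + (7.0+0.512) + (2.4+0.512) = 34.948 Mbps.
× 1800 s = 62,906 Mb = 7,863 MB = 7.323 GiB.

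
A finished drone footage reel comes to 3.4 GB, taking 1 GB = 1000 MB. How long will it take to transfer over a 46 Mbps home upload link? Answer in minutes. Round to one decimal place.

File: 3.4 GB = 27200.0 Mb.
At 46 Mbps: 27200.0 / 46 = 591.3 s ≈ 9.86 minutes.

9.9 minutes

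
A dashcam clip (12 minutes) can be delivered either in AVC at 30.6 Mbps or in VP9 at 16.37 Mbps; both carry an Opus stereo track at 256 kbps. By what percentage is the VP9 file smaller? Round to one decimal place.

12 min = 720 s
Audio: 256 kbps = 0.256 Mbps.
AVC: 30.856 Mbps × 720 s = 22216.3 Mb = 2.586 GiB.
VP9: 16.626 Mbps × 720 s = 11970.7 Mb = 1.394 GiB.
Reduction: (1 − 1.394/2.586) × 100 = 46.12%.

46.1%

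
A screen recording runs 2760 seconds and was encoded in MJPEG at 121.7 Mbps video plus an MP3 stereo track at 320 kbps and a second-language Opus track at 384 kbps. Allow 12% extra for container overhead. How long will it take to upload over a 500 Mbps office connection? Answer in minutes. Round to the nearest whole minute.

Audio total: 320 + 384 = 704 kbps = 0.704 Mbps.
Total bitrate: 122.404 Mbps.
File: 122.404 Mbps × 2760 s = 337835.0 Mb.
With 12% container overhead: ×1.12. → 378375.2 Mb.
At 500 Mbps: 378375.2 / 500 = 756.8 s ≈ 12.6 minutes.

13 minutes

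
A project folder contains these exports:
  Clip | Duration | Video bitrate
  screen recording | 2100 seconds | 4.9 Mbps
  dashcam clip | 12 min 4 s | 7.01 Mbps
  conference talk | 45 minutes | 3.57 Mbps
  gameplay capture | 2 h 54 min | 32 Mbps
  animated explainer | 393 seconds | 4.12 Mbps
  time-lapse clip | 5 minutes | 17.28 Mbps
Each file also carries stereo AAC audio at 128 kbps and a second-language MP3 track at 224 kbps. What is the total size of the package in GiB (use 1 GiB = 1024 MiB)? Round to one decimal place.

43.3 GiB

Audio total: 128 + 224 = 352 kbps = 0.352 Mbps.
screen recording: 5.252 Mbps × 2100 s = 11029.2 Mb
dashcam clip: 7.362 Mbps × 724 s = 5330.1 Mb
conference talk: 3.922 Mbps × 2700 s = 10589.4 Mb
gameplay capture: 32.352 Mbps × 10440 s = 337754.9 Mb
animated explainer: 4.472 Mbps × 393 s = 1757.5 Mb
time-lapse clip: 17.632 Mbps × 300 s = 5289.6 Mb
Total: 371750.7 Mb = 46468.8 MB.
= 43.28 GiB.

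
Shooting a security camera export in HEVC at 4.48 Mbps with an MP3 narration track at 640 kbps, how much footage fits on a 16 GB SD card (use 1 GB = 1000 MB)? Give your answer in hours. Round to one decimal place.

Audio: 640 kbps = 0.640 Mbps.
Total bitrate: 4.48 + 0.640 = 5.120 Mbps.
Capacity: 16 GB = 128,000 Mb.
Recording time: 128,000 / 5.120 = 25,000 s ≈ 6.94 hours.

6.9 hours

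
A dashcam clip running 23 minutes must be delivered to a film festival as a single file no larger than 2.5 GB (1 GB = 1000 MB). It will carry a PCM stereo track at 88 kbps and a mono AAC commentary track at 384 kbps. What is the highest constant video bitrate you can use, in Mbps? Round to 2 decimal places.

14.02 Mbps

Budget: 2.5 GB = 20000.0 Mb.
23 min = 1380 s
Total bitrate budget: 20000.0 Mb / 1380 s = 14.493 Mbps.
Audio total: 88 + 384 = 472 kbps = 0.472 Mbps.
Video: 14.493 − 0.472 = 14.021 Mbps.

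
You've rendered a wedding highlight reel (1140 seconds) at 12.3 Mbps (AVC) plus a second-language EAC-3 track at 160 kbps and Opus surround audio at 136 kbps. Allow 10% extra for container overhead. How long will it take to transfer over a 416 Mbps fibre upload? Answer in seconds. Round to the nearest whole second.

38 seconds

Audio total: 160 + 136 = 296 kbps = 0.296 Mbps.
Total bitrate: 12.596 Mbps.
File: 12.596 Mbps × 1140 s = 14359.4 Mb.
With 10% container overhead: ×1.10. → 15795.4 Mb.
At 416 Mbps: 15795.4 / 416 = 38.0 s ≈ 38 seconds.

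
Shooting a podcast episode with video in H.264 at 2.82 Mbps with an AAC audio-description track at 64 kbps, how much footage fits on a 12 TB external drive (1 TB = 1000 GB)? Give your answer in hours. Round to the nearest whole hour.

Audio: 64 kbps = 0.064 Mbps.
Total bitrate: 2.82 + 0.064 = 2.884 Mbps.
Capacity: 12 TB = 96,000,000 Mb.
Recording time: 96,000,000 / 2.884 = 33,287,101 s ≈ 9,246 hours.

9246 hours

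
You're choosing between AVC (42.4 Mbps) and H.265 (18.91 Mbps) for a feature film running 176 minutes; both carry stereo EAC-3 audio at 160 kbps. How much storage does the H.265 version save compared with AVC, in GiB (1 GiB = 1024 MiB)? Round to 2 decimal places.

176 min = 10560 s
Audio: 160 kbps = 0.160 Mbps.
AVC: 42.560 Mbps × 10560 s = 449433.6 Mb = 52.321 GiB.
H.265: 19.070 Mbps × 10560 s = 201379.2 Mb = 23.444 GiB.
Saving: 52.321 − 23.444 = 28.877 GiB.

28.88 GiB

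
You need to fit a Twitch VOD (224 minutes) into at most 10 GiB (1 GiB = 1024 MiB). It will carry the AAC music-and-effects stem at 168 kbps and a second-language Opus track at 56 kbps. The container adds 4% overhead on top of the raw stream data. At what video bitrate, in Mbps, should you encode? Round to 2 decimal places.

Budget: 10 GiB = 85899.3 Mb.
Stream payload after overhead: 85899.3 / 1.04 = 82595.5 Mb.
224 min = 13440 s
Total bitrate budget: 82595.5 Mb / 13440 s = 6.146 Mbps.
Audio total: 168 + 56 = 224 kbps = 0.224 Mbps.
Video: 6.146 − 0.224 = 5.922 Mbps.

5.92 Mbps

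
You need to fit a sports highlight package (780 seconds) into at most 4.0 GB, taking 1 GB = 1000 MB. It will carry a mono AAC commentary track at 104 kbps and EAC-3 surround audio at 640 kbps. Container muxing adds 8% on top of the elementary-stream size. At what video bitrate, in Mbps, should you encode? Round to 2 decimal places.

37.24 Mbps

Budget: 4.0 GB = 32000.0 Mb.
Stream payload after overhead: 32000.0 / 1.08 = 29629.6 Mb.
Total bitrate budget: 29629.6 Mb / 780 s = 37.987 Mbps.
Audio total: 104 + 640 = 744 kbps = 0.744 Mbps.
Video: 37.987 − 0.744 = 37.243 Mbps.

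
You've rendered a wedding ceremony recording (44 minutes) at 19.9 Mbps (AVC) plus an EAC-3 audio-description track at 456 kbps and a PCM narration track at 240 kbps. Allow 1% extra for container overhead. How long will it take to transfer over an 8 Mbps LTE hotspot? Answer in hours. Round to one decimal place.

44 min = 2640 s
Audio total: 456 + 240 = 696 kbps = 0.696 Mbps.
Total bitrate: 20.596 Mbps.
File: 20.596 Mbps × 2640 s = 54373.4 Mb.
With 1% container overhead: ×1.01. → 54917.2 Mb.
At 8 Mbps: 54917.2 / 8 = 6864.6 s ≈ 1.91 hours.

1.9 hours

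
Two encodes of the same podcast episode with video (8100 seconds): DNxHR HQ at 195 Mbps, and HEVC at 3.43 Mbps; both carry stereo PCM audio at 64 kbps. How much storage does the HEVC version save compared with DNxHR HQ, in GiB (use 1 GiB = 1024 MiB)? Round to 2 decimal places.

Audio: 64 kbps = 0.064 Mbps.
DNxHR HQ: 195.064 Mbps × 8100 s = 1580018.4 Mb = 183.938 GiB.
HEVC: 3.494 Mbps × 8100 s = 28301.4 Mb = 3.295 GiB.
Saving: 183.938 − 3.295 = 180.644 GiB.

180.64 GiB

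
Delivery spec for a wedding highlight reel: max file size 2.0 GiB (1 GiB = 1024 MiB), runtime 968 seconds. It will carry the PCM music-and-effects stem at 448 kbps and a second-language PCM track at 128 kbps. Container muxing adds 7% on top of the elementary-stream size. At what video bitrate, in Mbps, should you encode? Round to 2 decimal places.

Budget: 2.0 GiB = 17179.9 Mb.
Stream payload after overhead: 17179.9 / 1.07 = 16056.0 Mb.
Total bitrate budget: 16056.0 Mb / 968 s = 16.587 Mbps.
Audio total: 448 + 128 = 576 kbps = 0.576 Mbps.
Video: 16.587 − 0.576 = 16.011 Mbps.

16.01 Mbps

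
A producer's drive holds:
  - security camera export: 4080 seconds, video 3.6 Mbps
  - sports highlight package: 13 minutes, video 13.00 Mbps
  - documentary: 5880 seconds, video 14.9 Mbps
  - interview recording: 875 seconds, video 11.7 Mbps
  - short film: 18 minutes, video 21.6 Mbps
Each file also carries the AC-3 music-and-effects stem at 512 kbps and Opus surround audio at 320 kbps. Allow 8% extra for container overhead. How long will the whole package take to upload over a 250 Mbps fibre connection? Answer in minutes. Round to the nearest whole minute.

11 minutes

Audio total: 512 + 320 = 832 kbps = 0.832 Mbps.
security camera export: 4.432 Mbps × 4080 s × 1.08 = 19529.2 Mb
sports highlight package: 13.832 Mbps × 780 s × 1.08 = 11652.1 Mb
documentary: 15.732 Mbps × 5880 s × 1.08 = 99904.5 Mb
interview recording: 12.532 Mbps × 875 s × 1.08 = 11842.7 Mb
short film: 22.432 Mbps × 1080 s × 1.08 = 26164.7 Mb
Total: 169093.2 Mb = 21136.6 MB.
At 250 Mbps: 169093.2 / 250 = 676 s ≈ 11.3 minutes.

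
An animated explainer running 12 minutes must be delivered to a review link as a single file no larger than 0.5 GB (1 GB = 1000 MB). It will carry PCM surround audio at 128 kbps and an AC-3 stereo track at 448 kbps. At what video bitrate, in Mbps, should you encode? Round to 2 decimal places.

4.98 Mbps

Budget: 0.5 GB = 4000.0 Mb.
12 min = 720 s
Total bitrate budget: 4000.0 Mb / 720 s = 5.556 Mbps.
Audio total: 128 + 448 = 576 kbps = 0.576 Mbps.
Video: 5.556 − 0.576 = 4.980 Mbps.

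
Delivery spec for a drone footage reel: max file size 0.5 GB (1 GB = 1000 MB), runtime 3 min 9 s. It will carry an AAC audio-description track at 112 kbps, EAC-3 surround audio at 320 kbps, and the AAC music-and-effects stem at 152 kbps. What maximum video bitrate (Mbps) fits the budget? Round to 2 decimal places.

20.58 Mbps

Budget: 0.5 GB = 4000.0 Mb.
3 min 9 s = 189 s
Total bitrate budget: 4000.0 Mb / 189 s = 21.164 Mbps.
Audio total: 112 + 320 + 152 = 584 kbps = 0.584 Mbps.
Video: 21.164 − 0.584 = 20.580 Mbps.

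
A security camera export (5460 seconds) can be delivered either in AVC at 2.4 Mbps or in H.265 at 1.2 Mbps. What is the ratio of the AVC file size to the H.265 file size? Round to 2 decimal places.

AVC: 2.400 Mbps × 5460 s = 13104.0 Mb = 1.638 GB.
H.265: 1.200 Mbps × 5460 s = 6552.0 Mb = 0.819 GB.
Ratio: 1.638 / 0.819 = 2.000.

2.00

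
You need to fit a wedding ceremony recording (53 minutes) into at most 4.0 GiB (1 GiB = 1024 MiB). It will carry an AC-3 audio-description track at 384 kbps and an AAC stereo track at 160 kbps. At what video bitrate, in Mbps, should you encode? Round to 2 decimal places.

Budget: 4.0 GiB = 34359.7 Mb.
53 min = 3180 s
Total bitrate budget: 34359.7 Mb / 3180 s = 10.805 Mbps.
Audio total: 384 + 160 = 544 kbps = 0.544 Mbps.
Video: 10.805 − 0.544 = 10.261 Mbps.

10.26 Mbps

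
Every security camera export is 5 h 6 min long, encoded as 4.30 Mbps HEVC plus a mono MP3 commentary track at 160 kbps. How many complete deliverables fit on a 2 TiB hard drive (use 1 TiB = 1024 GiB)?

214

5 h 6 min = 306 min = 18360 s
Audio: 160 kbps = 0.160 Mbps.
Total bitrate: 4.460 Mbps.
Per item: 4.460 Mbps × 18360 s = 81,886 Mb = 10,236 MB.
Capacity: 2 TiB = 17,592,186 Mb; 214.84 items → 214 complete.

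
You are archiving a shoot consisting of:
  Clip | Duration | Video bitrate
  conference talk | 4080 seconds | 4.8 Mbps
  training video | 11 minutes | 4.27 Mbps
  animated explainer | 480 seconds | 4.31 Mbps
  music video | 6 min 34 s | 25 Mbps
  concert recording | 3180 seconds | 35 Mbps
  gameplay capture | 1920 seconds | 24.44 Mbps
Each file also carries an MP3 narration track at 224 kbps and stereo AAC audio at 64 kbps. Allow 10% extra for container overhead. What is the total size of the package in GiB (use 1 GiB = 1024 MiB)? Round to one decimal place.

Audio total: 224 + 64 = 288 kbps = 0.288 Mbps.
conference talk: 5.088 Mbps × 4080 s × 1.10 = 22834.9 Mb
training video: 4.558 Mbps × 660 s × 1.10 = 3309.1 Mb
animated explainer: 4.598 Mbps × 480 s × 1.10 = 2427.7 Mb
music video: 25.288 Mbps × 394 s × 1.10 = 10959.8 Mb
concert recording: 35.288 Mbps × 3180 s × 1.10 = 123437.4 Mb
gameplay capture: 24.728 Mbps × 1920 s × 1.10 = 52225.5 Mb
Total: 215194.6 Mb = 26899.3 MB.
= 25.05 GiB.

25.1 GiB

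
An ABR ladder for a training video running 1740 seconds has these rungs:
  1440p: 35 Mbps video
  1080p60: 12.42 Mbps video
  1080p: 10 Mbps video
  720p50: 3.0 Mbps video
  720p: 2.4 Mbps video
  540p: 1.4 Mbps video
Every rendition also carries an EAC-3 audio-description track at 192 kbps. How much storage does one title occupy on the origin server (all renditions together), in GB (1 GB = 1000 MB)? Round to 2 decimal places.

14.22 GB

Audio: 192 kbps = 0.192 Mbps.
Sum of rendition bitrates: (35+0.192) + (12.42+0.192) + (10+0.192) + (3.0+0.192) + (2.4+0.192) + (1.4+0.192) = 65.372 Mbps.
× 1740 s = 113,747 Mb = 14,218 MB = 14.22 GB.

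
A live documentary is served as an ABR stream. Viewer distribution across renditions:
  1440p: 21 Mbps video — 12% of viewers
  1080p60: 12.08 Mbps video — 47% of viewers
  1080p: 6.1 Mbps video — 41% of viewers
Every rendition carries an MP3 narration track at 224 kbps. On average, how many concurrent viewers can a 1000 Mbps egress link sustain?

Audio: 224 kbps = 0.224 Mbps.
Average per-viewer bitrate: 0.12×21.224 + 0.47×12.304 + 0.41×6.324 = 10.923 Mbps.
1000 Mbps = 1,000 Mbps; 1,000 / 10.923 = 91.55 → 91.

91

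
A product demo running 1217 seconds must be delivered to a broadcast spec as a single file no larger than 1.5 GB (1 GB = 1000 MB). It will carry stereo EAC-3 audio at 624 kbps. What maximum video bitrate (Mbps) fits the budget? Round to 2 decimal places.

Budget: 1.5 GB = 12000.0 Mb.
Total bitrate budget: 12000.0 Mb / 1217 s = 9.860 Mbps.
Audio: 624 kbps = 0.624 Mbps.
Video: 9.860 − 0.624 = 9.236 Mbps.

9.24 Mbps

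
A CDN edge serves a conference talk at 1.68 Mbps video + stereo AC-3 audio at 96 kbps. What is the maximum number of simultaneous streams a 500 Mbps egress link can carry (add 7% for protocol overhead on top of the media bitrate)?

Audio: 96 kbps = 0.096 Mbps.
Per-viewer media rate: 1.776 Mbps.
On the wire with 7% overhead: 1.900 Mbps.
500 Mbps = 500.0 Mbps; 500.0 / 1.900 = 263.11 → 263 viewers.

263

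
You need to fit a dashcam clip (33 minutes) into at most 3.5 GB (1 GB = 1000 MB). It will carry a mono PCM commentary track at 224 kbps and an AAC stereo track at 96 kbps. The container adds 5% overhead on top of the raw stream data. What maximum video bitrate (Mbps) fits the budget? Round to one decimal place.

Budget: 3.5 GB = 28000.0 Mb.
Stream payload after overhead: 28000.0 / 1.05 = 26666.7 Mb.
33 min = 1980 s
Total bitrate budget: 26666.7 Mb / 1980 s = 13.468 Mbps.
Audio total: 224 + 96 = 320 kbps = 0.320 Mbps.
Video: 13.468 − 0.320 = 13.148 Mbps.

13.1 Mbps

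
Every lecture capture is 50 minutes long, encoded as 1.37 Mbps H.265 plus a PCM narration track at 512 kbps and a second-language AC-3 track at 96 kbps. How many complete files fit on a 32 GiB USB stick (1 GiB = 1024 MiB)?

50 min = 3000 s
Audio total: 512 + 96 = 608 kbps = 0.608 Mbps.
Total bitrate: 1.978 Mbps.
Per item: 1.978 Mbps × 3000 s = 5,934 Mb = 741.8 MB.
Capacity: 32 GiB = 274,878 Mb; 46.32 items → 46 complete.

46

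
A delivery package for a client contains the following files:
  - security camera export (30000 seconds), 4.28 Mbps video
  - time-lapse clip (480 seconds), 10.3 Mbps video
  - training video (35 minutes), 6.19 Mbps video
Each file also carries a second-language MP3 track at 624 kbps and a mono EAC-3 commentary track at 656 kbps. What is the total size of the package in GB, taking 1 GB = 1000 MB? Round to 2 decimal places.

23.51 GB

Audio total: 624 + 656 = 1280 kbps = 1.280 Mbps.
security camera export: 5.560 Mbps × 30000 s = 166800.0 Mb
time-lapse clip: 11.580 Mbps × 480 s = 5558.4 Mb
training video: 7.470 Mbps × 2100 s = 15687.0 Mb
Total: 188045.4 Mb = 23505.7 MB.
= 23.51 GB.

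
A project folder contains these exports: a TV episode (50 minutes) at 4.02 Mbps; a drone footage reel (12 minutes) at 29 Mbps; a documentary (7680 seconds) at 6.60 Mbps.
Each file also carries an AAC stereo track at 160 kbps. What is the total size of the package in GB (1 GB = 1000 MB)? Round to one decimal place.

10.7 GB

Audio: 160 kbps = 0.160 Mbps.
TV episode: 4.180 Mbps × 3000 s = 12540.0 Mb
drone footage reel: 29.160 Mbps × 720 s = 20995.2 Mb
documentary: 6.760 Mbps × 7680 s = 51916.8 Mb
Total: 85452.0 Mb = 10681.5 MB.
= 10.68 GB.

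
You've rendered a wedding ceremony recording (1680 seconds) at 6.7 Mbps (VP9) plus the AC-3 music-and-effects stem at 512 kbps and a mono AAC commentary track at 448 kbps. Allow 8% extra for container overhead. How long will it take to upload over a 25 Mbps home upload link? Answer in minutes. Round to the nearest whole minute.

9 minutes

Audio total: 512 + 448 = 960 kbps = 0.960 Mbps.
Total bitrate: 7.660 Mbps.
File: 7.660 Mbps × 1680 s = 12868.8 Mb.
With 8% container overhead: ×1.08. → 13898.3 Mb.
At 25 Mbps: 13898.3 / 25 = 555.9 s ≈ 9.27 minutes.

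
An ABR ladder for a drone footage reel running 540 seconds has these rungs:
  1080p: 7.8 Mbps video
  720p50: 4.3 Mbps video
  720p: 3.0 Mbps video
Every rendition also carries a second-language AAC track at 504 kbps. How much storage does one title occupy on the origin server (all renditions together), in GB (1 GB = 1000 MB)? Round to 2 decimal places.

1.12 GB

Audio: 504 kbps = 0.504 Mbps.
Sum of rendition bitrates: (7.8+0.504) + (4.3+0.504) + (3.0+0.504) = 16.612 Mbps.
× 540 s = 8,970 Mb = 1,121 MB = 1.121 GB.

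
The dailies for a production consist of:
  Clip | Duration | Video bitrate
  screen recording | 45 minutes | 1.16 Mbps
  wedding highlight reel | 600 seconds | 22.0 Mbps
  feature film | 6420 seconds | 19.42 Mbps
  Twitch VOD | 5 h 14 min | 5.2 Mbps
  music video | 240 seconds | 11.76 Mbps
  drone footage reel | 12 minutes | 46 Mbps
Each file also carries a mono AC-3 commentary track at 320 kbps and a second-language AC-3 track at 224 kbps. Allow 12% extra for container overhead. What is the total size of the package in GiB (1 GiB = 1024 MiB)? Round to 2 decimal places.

Audio total: 320 + 224 = 544 kbps = 0.544 Mbps.
screen recording: 1.704 Mbps × 2700 s × 1.12 = 5152.9 Mb
wedding highlight reel: 22.544 Mbps × 600 s × 1.12 = 15149.6 Mb
feature film: 19.964 Mbps × 6420 s × 1.12 = 143549.1 Mb
Twitch VOD: 5.744 Mbps × 18840 s × 1.12 = 121203.0 Mb
music video: 12.304 Mbps × 240 s × 1.12 = 3307.3 Mb
drone footage reel: 46.544 Mbps × 720 s × 1.12 = 37533.1 Mb
Total: 325895.0 Mb = 40736.9 MB.
= 37.94 GiB.

37.94 GiB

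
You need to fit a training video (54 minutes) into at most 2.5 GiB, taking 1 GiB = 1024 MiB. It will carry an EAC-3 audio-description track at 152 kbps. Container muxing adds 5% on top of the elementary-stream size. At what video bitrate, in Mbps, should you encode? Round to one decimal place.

6.2 Mbps

Budget: 2.5 GiB = 21474.8 Mb.
Stream payload after overhead: 21474.8 / 1.05 = 20452.2 Mb.
54 min = 3240 s
Total bitrate budget: 20452.2 Mb / 3240 s = 6.312 Mbps.
Audio: 152 kbps = 0.152 Mbps.
Video: 6.312 − 0.152 = 6.160 Mbps.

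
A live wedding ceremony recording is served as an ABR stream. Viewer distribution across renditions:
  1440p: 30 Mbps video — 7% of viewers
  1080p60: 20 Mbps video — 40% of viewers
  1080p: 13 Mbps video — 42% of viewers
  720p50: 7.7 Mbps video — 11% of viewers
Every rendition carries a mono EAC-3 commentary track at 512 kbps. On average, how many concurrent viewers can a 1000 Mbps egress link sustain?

Audio: 512 kbps = 0.512 Mbps.
Average per-viewer bitrate: 0.07×30.512 + 0.40×20.512 + 0.42×13.512 + 0.11×8.212 = 16.919 Mbps.
1000 Mbps = 1,000 Mbps; 1,000 / 16.919 = 59.11 → 59.

59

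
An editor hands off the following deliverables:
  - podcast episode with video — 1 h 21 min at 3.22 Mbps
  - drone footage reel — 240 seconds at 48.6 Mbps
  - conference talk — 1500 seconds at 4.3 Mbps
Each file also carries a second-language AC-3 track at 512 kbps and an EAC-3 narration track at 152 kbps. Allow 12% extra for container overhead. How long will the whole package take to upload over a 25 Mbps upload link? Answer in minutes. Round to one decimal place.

Audio total: 512 + 152 = 664 kbps = 0.664 Mbps.
podcast episode with video: 3.884 Mbps × 4860 s × 1.12 = 21141.4 Mb
drone footage reel: 49.264 Mbps × 240 s × 1.12 = 13242.2 Mb
conference talk: 4.964 Mbps × 1500 s × 1.12 = 8339.5 Mb
Total: 42723.1 Mb = 5340.4 MB.
At 25 Mbps: 42723.1 / 25 = 1709 s ≈ 28.5 minutes.

28.5 minutes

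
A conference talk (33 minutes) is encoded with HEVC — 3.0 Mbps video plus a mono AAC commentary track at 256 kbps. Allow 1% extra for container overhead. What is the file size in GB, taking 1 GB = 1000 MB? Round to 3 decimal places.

0.814 GB

33 min = 1980 s
Audio: 256 kbps = 0.256 Mbps.
Total bitrate: 3.0 + 0.256 = 3.256 Mbps.
Stream data: 3.256 Mbps × 1980 s = 6446.9 Mb.
With 1% container overhead: ×1.01.
6,511 Mb ÷ 8 = 813.9 MB → 0.8139 GB.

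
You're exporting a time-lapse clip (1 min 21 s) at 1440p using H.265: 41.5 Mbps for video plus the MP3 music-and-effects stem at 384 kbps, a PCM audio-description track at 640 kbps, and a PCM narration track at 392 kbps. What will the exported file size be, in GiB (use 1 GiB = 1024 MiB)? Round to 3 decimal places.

1 min 21 s = 81 s
Audio total: 384 + 640 + 392 = 1416 kbps = 1.416 Mbps.
Total bitrate: 41.5 + 1.416 = 42.916 Mbps.
Stream data: 42.916 Mbps × 81 s = 3476.2 Mb.
3,476 Mb = 434,524,500 bytes ÷ 1,073,741,824 = 0.4047 GiB.

0.405 GiB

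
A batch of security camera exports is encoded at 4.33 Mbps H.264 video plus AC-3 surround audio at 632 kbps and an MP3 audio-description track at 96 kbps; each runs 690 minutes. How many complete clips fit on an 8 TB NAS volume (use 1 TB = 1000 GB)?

690 min = 41400 s
Audio total: 632 + 96 = 728 kbps = 0.728 Mbps.
Total bitrate: 5.058 Mbps.
Per item: 5.058 Mbps × 41400 s = 209,401 Mb = 26,175 MB.
Capacity: 8 TB = 64,000,000 Mb; 305.63 items → 305 complete.

305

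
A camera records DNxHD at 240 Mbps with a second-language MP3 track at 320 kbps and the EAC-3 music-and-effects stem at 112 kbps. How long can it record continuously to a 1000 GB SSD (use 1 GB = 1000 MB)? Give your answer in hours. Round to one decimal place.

Audio total: 320 + 112 = 432 kbps = 0.432 Mbps.
Total bitrate: 240 + 0.432 = 240.432 Mbps.
Capacity: 1000 GB = 8,000,000 Mb.
Recording time: 8,000,000 / 240.432 = 33,273 s ≈ 9.24 hours.

9.2 hours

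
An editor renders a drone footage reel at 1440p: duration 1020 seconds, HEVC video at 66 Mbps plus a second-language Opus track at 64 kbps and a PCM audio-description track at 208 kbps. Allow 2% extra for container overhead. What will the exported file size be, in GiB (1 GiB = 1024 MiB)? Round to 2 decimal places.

8.03 GiB

Audio total: 64 + 208 = 272 kbps = 0.272 Mbps.
Total bitrate: 66 + 0.272 = 66.272 Mbps.
Stream data: 66.272 Mbps × 1020 s = 67597.4 Mb.
With 2% container overhead: ×1.02.
68,949 Mb = 8,618,673,600 bytes ÷ 1,073,741,824 = 8.027 GiB.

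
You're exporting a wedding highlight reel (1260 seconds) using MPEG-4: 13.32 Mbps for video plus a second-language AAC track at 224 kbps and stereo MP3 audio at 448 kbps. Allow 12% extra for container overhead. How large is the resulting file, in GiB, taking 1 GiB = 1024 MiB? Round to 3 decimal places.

2.299 GiB

Audio total: 224 + 448 = 672 kbps = 0.672 Mbps.
Total bitrate: 13.32 + 0.672 = 13.992 Mbps.
Stream data: 13.992 Mbps × 1260 s = 17629.9 Mb.
With 12% container overhead: ×1.12.
19,746 Mb = 2,468,188,800 bytes ÷ 1,073,741,824 = 2.299 GiB.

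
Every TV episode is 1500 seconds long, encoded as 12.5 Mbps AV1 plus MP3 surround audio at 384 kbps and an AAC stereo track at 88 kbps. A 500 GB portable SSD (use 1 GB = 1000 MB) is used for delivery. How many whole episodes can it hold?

Audio total: 384 + 88 = 472 kbps = 0.472 Mbps.
Total bitrate: 12.972 Mbps.
Per item: 12.972 Mbps × 1500 s = 19,458 Mb = 2,432 MB.
Capacity: 500 GB = 4,000,000 Mb; 205.57 items → 205 complete.

205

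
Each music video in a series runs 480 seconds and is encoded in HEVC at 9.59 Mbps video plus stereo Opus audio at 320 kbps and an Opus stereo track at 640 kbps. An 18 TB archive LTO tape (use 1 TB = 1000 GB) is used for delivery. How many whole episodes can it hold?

Audio total: 320 + 640 = 960 kbps = 0.960 Mbps.
Total bitrate: 10.550 Mbps.
Per item: 10.550 Mbps × 480 s = 5,064 Mb = 633.0 MB.
Capacity: 18 TB = 144,000,000 Mb; 28436.02 items → 28436 complete.

28436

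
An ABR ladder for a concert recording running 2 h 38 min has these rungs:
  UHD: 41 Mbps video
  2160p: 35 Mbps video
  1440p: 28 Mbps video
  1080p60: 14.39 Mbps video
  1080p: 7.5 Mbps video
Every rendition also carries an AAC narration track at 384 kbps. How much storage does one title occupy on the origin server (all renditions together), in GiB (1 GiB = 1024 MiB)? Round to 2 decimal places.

2 h 38 min = 158 min = 9480 s
Audio: 384 kbps = 0.384 Mbps.
Sum of rendition bitrates: (41+0.384) + (35+0.384) + (28+0.384) + (14.39+0.384) + (7.5+0.384) = 127.810 Mbps.
× 9480 s = 1,211,639 Mb = 151,455 MB = 141.1 GiB.

141.05 GiB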